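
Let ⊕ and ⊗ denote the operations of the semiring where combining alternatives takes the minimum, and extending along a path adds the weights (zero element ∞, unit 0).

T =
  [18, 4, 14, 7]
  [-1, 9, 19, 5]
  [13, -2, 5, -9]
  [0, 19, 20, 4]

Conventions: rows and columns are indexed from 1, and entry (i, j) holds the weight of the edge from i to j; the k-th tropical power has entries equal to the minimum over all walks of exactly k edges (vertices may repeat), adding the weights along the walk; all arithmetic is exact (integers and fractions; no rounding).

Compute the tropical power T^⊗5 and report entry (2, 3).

T^⊗2:
  [3, 12, 19, 5]
  [5, 3, 13, 6]
  [-9, 3, 10, -5]
  [4, 4, 14, 7]
T^⊗3:
  [5, 7, 17, 9]
  [2, 9, 18, 4]
  [-5, -5, 5, -2]
  [3, 8, 18, 5]
T^⊗4:
  [6, 9, 19, 8]
  [4, 6, 16, 8]
  [-6, -1, 9, -4]
  [5, 7, 17, 9]
T^⊗5:
  [8, 10, 20, 10]
  [5, 8, 18, 7]
  [-4, -2, 8, 0]
  [6, 9, 19, 8]
Key observation: the optimum is the walk 2->1->3->4->1->3, with weight (-1) + 14 + (-9) + 0 + 14 = 18.
Optimal value attained by: walk 2->1->3->4->1->3.
Answer: (T^⊗5)[2][3] = 18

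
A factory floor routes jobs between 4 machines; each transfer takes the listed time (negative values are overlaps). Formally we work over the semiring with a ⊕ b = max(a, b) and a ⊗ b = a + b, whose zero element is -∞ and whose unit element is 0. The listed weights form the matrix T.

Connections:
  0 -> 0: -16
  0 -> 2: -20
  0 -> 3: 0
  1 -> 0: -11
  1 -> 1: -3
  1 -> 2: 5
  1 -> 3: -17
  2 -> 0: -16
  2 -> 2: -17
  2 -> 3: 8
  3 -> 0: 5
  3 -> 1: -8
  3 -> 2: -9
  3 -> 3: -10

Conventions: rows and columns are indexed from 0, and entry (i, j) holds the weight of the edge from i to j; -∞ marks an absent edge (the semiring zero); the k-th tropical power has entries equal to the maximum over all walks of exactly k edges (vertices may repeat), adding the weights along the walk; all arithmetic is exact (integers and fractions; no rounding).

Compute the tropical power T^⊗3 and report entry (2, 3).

T^⊗2:
  [5, -8, -9, -10]
  [-11, -6, 2, 13]
  [13, 0, -1, -2]
  [-5, -11, -3, 5]
T^⊗3:
  [-5, -11, -3, 5]
  [18, 5, 4, 10]
  [3, -3, 5, 13]
  [10, -3, -4, 5]
Key observation: the optimum is the walk 2->3->0->3, with weight 8 + 5 + 0 = 13.
Optimal value attained by: walk 2->3->0->3.
Answer: (T^⊗3)[2][3] = 13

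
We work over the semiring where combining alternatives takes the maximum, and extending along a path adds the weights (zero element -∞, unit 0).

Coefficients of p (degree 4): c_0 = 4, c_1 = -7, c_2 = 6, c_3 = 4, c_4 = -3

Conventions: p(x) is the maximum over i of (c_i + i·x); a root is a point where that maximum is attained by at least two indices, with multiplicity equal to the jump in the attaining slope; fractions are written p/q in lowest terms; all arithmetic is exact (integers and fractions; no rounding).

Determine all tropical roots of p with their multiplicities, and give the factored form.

hull edge (i=0, c=4) to (i=2, c=6): slope 1, span 2
hull edge (i=2, c=6) to (i=3, c=4): slope -2, span 1
hull edge (i=3, c=4) to (i=4, c=-3): slope -7, span 1
Factored form: p(x) = -3 ⊗ (x ⊕ (-1)) ⊗ (x ⊕ (-1)) ⊗ (x ⊕ 2) ⊗ (x ⊕ 7)
Answer: roots = -1 (mult 2), 2 (mult 1), 7 (mult 1)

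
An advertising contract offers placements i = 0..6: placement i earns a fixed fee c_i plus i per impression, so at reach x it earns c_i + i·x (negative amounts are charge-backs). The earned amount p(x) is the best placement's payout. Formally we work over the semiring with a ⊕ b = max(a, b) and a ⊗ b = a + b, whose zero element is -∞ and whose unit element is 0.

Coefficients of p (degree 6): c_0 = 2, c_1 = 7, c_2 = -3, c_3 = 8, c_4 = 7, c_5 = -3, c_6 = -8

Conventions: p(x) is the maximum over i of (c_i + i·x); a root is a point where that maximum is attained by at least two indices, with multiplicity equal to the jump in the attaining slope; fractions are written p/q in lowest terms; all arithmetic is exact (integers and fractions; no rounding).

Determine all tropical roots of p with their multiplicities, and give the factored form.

hull edge (i=0, c=2) to (i=1, c=7): slope 5, span 1
hull edge (i=1, c=7) to (i=3, c=8): slope 1/2, span 2
hull edge (i=3, c=8) to (i=4, c=7): slope -1, span 1
hull edge (i=4, c=7) to (i=6, c=-8): slope -15/2, span 2
Factored form: p(x) = -8 ⊗ (x ⊕ (-5)) ⊗ (x ⊕ (-1/2)) ⊗ (x ⊕ (-1/2)) ⊗ (x ⊕ 1) ⊗ (x ⊕ 15/2) ⊗ (x ⊕ 15/2)
Answer: roots = -5 (mult 1), -1/2 (mult 2), 1 (mult 1), 15/2 (mult 2)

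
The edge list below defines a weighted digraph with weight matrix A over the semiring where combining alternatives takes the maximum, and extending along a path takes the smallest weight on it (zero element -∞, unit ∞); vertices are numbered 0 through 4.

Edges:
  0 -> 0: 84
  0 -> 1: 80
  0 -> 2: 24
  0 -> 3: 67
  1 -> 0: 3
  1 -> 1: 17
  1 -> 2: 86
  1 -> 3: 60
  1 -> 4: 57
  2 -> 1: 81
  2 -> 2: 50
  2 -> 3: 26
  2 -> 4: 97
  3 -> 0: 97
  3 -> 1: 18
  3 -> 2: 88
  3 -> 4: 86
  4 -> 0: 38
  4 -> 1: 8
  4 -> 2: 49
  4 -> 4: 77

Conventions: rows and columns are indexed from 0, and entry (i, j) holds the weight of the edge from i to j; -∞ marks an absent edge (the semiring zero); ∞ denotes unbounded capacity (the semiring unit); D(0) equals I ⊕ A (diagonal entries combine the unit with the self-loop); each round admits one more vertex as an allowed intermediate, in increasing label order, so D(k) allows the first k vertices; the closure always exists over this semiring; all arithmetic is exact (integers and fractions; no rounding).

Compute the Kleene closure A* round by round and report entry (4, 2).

D(0):
  [∞, 80, 24, 67, -∞]
  [3, ∞, 86, 60, 57]
  [-∞, 81, ∞, 26, 97]
  [97, 18, 88, ∞, 86]
  [38, 8, 49, -∞, ∞]
D(1):
  [∞, 80, 24, 67, -∞]
  [3, ∞, 86, 60, 57]
  [-∞, 81, ∞, 26, 97]
  [97, 80, 88, ∞, 86]
  [38, 38, 49, 38, ∞]
D(2):
  [∞, 80, 80, 67, 57]
  [3, ∞, 86, 60, 57]
  [3, 81, ∞, 60, 97]
  [97, 80, 88, ∞, 86]
  [38, 38, 49, 38, ∞]
D(3):
  [∞, 80, 80, 67, 80]
  [3, ∞, 86, 60, 86]
  [3, 81, ∞, 60, 97]
  [97, 81, 88, ∞, 88]
  [38, 49, 49, 49, ∞]
D(4):
  [∞, 80, 80, 67, 80]
  [60, ∞, 86, 60, 86]
  [60, 81, ∞, 60, 97]
  [97, 81, 88, ∞, 88]
  [49, 49, 49, 49, ∞]
D(5):
  [∞, 80, 80, 67, 80]
  [60, ∞, 86, 60, 86]
  [60, 81, ∞, 60, 97]
  [97, 81, 88, ∞, 88]
  [49, 49, 49, 49, ∞]
Answer: A*[4][2] = 49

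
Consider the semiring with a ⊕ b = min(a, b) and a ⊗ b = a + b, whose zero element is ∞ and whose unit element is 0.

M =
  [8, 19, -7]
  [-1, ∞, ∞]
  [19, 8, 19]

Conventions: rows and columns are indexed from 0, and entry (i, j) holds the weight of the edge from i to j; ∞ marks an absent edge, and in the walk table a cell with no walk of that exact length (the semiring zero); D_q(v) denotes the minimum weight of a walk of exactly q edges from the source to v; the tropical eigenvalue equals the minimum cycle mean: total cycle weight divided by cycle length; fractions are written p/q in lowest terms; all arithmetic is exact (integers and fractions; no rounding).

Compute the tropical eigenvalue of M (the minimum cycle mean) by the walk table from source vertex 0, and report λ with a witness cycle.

q=0: [0, ∞, ∞]
q=1: [8, 19, -7]
q=2: [12, 1, 1]
q=3: [0, 9, 5]
Optimal cycle mean attained by: cycle 0->2->1->0, total (-7) + 8 + (-1), length 3.
Answer: λ = 0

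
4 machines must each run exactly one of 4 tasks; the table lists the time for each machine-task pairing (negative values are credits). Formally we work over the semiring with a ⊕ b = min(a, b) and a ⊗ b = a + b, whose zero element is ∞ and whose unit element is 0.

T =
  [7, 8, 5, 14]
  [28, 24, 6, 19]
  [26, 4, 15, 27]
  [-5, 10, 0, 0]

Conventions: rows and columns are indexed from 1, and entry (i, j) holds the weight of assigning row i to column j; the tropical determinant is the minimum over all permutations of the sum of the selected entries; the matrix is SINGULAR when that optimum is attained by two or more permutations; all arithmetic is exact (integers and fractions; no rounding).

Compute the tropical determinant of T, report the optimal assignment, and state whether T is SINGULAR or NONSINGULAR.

σ = (1, 2, 3, 4): 7 + 24 + 15 + 0 = 46
σ = (1, 2, 4, 3): 7 + 24 + 27 + 0 = 58
σ = (1, 3, 2, 4): 7 + 6 + 4 + 0 = 17
σ = (1, 3, 4, 2): 7 + 6 + 27 + 10 = 50
σ = (1, 4, 2, 3): 7 + 19 + 4 + 0 = 30
σ = (1, 4, 3, 2): 7 + 19 + 15 + 10 = 51
σ = (2, 1, 3, 4): 8 + 28 + 15 + 0 = 51
σ = (2, 1, 4, 3): 8 + 28 + 27 + 0 = 63
σ = (2, 3, 1, 4): 8 + 6 + 26 + 0 = 40
σ = (2, 3, 4, 1): 8 + 6 + 27 + (-5) = 36
σ = (2, 4, 1, 3): 8 + 19 + 26 + 0 = 53
σ = (2, 4, 3, 1): 8 + 19 + 15 + (-5) = 37
σ = (3, 1, 2, 4): 5 + 28 + 4 + 0 = 37
σ = (3, 1, 4, 2): 5 + 28 + 27 + 10 = 70
σ = (3, 2, 1, 4): 5 + 24 + 26 + 0 = 55
σ = (3, 2, 4, 1): 5 + 24 + 27 + (-5) = 51
σ = (3, 4, 1, 2): 5 + 19 + 26 + 10 = 60
σ = (3, 4, 2, 1): 5 + 19 + 4 + (-5) = 23
σ = (4, 1, 2, 3): 14 + 28 + 4 + 0 = 46
σ = (4, 1, 3, 2): 14 + 28 + 15 + 10 = 67
σ = (4, 2, 1, 3): 14 + 24 + 26 + 0 = 64
σ = (4, 2, 3, 1): 14 + 24 + 15 + (-5) = 48
σ = (4, 3, 1, 2): 14 + 6 + 26 + 10 = 56
σ = (4, 3, 2, 1): 14 + 6 + 4 + (-5) = 19
Optimal value attained by: σ = (1, 3, 2, 4).
Answer: det⊕(T) = 17; verdict: NONSINGULAR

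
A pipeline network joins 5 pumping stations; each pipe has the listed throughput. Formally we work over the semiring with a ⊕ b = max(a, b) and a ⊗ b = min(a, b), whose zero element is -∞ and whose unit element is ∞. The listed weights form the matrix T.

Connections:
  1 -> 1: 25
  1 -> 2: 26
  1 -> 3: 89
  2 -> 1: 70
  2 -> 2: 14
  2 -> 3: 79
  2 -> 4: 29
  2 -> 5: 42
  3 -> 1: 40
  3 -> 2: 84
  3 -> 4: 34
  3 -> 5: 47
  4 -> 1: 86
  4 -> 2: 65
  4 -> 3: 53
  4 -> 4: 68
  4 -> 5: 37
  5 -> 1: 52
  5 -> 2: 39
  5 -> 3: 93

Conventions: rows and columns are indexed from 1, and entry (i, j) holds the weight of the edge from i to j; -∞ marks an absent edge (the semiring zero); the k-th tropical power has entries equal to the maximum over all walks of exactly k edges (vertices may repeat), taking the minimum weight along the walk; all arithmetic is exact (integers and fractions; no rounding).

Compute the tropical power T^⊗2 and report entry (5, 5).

T^⊗2:
  [40, 84, 26, 34, 47]
  [42, 79, 70, 34, 47]
  [70, 39, 79, 34, 42]
  [68, 65, 86, 68, 47]
  [40, 84, 52, 34, 47]
Key observation: the optimum is the walk 5->3->5, with weight 93 min 47 = 47.
Optimal value attained by: walk 5->3->5.
Answer: (T^⊗2)[5][5] = 47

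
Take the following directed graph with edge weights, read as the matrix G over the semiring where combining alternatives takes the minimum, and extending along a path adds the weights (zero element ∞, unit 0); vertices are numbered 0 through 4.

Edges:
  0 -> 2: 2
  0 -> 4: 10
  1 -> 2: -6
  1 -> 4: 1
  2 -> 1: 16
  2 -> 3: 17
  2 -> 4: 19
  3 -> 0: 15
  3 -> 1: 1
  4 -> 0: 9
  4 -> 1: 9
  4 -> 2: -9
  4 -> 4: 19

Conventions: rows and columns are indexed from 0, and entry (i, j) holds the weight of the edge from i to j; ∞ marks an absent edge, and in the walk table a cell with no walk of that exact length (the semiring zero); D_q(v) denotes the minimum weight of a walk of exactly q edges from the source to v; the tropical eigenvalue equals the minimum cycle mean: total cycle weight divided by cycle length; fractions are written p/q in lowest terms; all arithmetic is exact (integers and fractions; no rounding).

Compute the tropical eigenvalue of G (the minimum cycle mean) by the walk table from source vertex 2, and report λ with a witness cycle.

q=0: [∞, ∞, 0, ∞, ∞]
q=1: [∞, 16, ∞, 17, 19]
q=2: [28, 18, 10, ∞, 17]
q=3: [26, 26, 8, 27, 19]
q=4: [28, 24, 10, 25, 27]
q=5: [36, 26, 18, 27, 25]
Optimal cycle mean attained by: cycle 1->4->2->3->1, total 1 + (-9) + 17 + 1, length 4.
Answer: λ = 5/2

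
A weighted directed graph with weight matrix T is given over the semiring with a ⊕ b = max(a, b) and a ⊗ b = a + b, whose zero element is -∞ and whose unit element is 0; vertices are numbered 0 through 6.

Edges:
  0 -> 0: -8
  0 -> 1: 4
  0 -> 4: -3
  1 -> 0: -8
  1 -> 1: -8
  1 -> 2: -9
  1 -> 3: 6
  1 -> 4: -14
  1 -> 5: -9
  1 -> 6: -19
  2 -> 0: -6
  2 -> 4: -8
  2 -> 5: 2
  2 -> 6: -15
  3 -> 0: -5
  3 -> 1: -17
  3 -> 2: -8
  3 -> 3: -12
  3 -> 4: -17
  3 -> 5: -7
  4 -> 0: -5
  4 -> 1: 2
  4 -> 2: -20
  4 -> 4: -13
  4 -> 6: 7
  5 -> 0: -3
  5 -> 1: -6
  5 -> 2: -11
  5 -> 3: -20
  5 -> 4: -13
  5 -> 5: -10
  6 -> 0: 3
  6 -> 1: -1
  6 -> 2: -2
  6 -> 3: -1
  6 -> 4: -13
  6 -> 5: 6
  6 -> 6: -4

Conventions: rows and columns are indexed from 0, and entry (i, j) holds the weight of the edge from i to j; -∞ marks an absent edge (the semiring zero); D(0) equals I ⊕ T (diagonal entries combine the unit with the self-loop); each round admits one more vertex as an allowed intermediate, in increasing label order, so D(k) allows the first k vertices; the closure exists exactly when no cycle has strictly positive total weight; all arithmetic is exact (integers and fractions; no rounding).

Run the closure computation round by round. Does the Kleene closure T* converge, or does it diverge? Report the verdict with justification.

D(0):
  [0, 4, -∞, -∞, -3, -∞, -∞]
  [-8, 0, -9, 6, -14, -9, -19]
  [-6, -∞, 0, -∞, -8, 2, -15]
  [-5, -17, -8, 0, -17, -7, -∞]
  [-5, 2, -20, -∞, 0, -∞, 7]
  [-3, -6, -11, -20, -13, 0, -∞]
  [3, -1, -2, -1, -13, 6, 0]
D(1):
  [0, 4, -∞, -∞, -3, -∞, -∞]
  [-8, 0, -9, 6, -11, -9, -19]
  [-6, -2, 0, -∞, -8, 2, -15]
  [-5, -1, -8, 0, -8, -7, -∞]
  [-5, 2, -20, -∞, 0, -∞, 7]
  [-3, 1, -11, -20, -6, 0, -∞]
  [3, 7, -2, -1, 0, 6, 0]
Detection: at round 2, diagonal entry (3, 3) turns strictly positive.
Key observation: the cycle 3->0->1->3 has total weight (-5) + 4 + 6, which is strictly positive.
Answer: DIVERGES — positive cycle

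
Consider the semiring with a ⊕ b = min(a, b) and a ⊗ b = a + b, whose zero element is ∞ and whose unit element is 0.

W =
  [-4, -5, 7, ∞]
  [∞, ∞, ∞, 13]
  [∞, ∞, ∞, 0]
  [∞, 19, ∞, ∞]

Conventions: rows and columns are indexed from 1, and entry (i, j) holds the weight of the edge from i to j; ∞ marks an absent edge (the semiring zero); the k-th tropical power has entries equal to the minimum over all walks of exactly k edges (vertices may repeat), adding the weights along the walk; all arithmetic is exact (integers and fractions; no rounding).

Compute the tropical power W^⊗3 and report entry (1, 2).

W^⊗2:
  [-8, -9, 3, 7]
  [∞, 32, ∞, ∞]
  [∞, 19, ∞, ∞]
  [∞, ∞, ∞, 32]
W^⊗3:
  [-12, -13, -1, 3]
  [∞, ∞, ∞, 45]
  [∞, ∞, ∞, 32]
  [∞, 51, ∞, ∞]
Key observation: the optimum is the walk 1->1->1->2, with weight (-4) + (-4) + (-5) = -13.
Optimal value attained by: walk 1->1->1->2.
Answer: (W^⊗3)[1][2] = -13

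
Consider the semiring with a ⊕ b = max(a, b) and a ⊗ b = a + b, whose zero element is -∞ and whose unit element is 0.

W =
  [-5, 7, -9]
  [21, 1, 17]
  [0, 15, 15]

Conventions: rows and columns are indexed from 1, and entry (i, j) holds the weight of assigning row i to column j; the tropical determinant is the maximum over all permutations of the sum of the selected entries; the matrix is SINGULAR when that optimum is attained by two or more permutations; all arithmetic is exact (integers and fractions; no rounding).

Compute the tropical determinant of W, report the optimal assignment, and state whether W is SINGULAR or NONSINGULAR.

σ = (1, 2, 3): (-5) + 1 + 15 = 11
σ = (1, 3, 2): (-5) + 17 + 15 = 27
σ = (2, 1, 3): 7 + 21 + 15 = 43
σ = (2, 3, 1): 7 + 17 + 0 = 24
σ = (3, 1, 2): (-9) + 21 + 15 = 27
σ = (3, 2, 1): (-9) + 1 + 0 = -8
Optimal value attained by: σ = (2, 1, 3).
Answer: det⊕(W) = 43; verdict: NONSINGULAR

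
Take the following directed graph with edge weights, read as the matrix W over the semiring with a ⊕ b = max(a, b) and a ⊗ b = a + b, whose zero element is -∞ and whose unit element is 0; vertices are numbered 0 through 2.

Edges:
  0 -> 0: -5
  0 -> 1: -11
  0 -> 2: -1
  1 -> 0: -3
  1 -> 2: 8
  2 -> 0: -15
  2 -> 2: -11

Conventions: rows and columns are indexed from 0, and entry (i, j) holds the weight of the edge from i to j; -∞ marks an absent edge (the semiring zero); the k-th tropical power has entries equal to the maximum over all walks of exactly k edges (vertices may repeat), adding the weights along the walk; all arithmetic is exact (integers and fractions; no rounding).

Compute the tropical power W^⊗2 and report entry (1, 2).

W^⊗2:
  [-10, -16, -3]
  [-7, -14, -3]
  [-20, -26, -16]
Key observation: the optimum is the walk 1->2->2, with weight 8 + (-11) = -3.
Optimal value attained by: walk 1->2->2.
Answer: (W^⊗2)[1][2] = -3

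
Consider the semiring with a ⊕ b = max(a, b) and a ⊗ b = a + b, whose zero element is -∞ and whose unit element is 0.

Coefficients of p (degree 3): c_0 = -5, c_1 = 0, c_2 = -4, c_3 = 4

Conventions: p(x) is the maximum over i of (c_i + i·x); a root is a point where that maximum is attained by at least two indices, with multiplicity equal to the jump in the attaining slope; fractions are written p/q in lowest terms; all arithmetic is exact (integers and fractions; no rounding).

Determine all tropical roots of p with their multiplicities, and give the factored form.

hull edge (i=0, c=-5) to (i=1, c=0): slope 5, span 1
hull edge (i=1, c=0) to (i=3, c=4): slope 2, span 2
Factored form: p(x) = 4 ⊗ (x ⊕ (-5)) ⊗ (x ⊕ (-2)) ⊗ (x ⊕ (-2))
Answer: roots = -5 (mult 1), -2 (mult 2)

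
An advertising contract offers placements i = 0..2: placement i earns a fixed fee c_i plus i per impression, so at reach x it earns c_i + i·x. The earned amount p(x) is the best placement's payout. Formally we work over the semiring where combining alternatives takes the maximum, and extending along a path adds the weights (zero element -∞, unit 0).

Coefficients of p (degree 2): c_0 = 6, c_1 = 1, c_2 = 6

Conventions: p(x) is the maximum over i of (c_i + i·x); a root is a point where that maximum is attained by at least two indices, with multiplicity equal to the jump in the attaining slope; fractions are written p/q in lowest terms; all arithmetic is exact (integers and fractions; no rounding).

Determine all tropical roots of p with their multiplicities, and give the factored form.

hull edge (i=0, c=6) to (i=2, c=6): slope 0, span 2
Factored form: p(x) = 6 ⊗ (x ⊕ 0) ⊗ (x ⊕ 0)
Answer: roots = 0 (mult 2)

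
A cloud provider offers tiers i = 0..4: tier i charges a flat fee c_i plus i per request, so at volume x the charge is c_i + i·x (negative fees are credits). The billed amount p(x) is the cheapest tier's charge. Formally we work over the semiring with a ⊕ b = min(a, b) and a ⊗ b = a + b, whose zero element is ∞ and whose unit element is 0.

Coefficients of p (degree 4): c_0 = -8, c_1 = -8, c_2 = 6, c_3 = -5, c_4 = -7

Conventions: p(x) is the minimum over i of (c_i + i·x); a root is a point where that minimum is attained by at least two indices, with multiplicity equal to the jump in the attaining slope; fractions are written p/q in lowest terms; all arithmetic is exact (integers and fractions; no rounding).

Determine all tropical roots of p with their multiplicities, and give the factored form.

hull edge (i=0, c=-8) to (i=1, c=-8): slope 0, span 1
hull edge (i=1, c=-8) to (i=4, c=-7): slope 1/3, span 3
Factored form: p(x) = -7 ⊗ (x ⊕ (-1/3)) ⊗ (x ⊕ (-1/3)) ⊗ (x ⊕ (-1/3)) ⊗ (x ⊕ 0)
Answer: roots = -1/3 (mult 3), 0 (mult 1)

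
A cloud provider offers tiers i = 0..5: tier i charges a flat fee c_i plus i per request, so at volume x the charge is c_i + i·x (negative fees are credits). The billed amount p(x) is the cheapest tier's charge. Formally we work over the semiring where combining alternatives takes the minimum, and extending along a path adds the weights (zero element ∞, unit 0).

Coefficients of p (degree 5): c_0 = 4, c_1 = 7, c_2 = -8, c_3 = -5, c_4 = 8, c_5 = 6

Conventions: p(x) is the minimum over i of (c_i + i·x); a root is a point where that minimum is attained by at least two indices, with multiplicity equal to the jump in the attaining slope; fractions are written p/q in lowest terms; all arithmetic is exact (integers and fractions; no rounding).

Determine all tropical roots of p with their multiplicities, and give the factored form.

hull edge (i=0, c=4) to (i=2, c=-8): slope -6, span 2
hull edge (i=2, c=-8) to (i=3, c=-5): slope 3, span 1
hull edge (i=3, c=-5) to (i=5, c=6): slope 11/2, span 2
Factored form: p(x) = 6 ⊗ (x ⊕ (-11/2)) ⊗ (x ⊕ (-11/2)) ⊗ (x ⊕ (-3)) ⊗ (x ⊕ 6) ⊗ (x ⊕ 6)
Answer: roots = -11/2 (mult 2), -3 (mult 1), 6 (mult 2)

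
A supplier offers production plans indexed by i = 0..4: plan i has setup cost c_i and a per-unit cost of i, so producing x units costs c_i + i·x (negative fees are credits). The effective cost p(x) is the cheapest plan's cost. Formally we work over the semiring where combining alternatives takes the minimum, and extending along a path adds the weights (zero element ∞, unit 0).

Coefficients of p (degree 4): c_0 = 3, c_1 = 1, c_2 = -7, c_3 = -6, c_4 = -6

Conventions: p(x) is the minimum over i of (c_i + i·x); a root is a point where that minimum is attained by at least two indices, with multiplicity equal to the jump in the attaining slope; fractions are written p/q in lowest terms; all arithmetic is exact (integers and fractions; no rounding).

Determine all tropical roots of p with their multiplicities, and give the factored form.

hull edge (i=0, c=3) to (i=2, c=-7): slope -5, span 2
hull edge (i=2, c=-7) to (i=4, c=-6): slope 1/2, span 2
Factored form: p(x) = -6 ⊗ (x ⊕ (-1/2)) ⊗ (x ⊕ (-1/2)) ⊗ (x ⊕ 5) ⊗ (x ⊕ 5)
Answer: roots = -1/2 (mult 2), 5 (mult 2)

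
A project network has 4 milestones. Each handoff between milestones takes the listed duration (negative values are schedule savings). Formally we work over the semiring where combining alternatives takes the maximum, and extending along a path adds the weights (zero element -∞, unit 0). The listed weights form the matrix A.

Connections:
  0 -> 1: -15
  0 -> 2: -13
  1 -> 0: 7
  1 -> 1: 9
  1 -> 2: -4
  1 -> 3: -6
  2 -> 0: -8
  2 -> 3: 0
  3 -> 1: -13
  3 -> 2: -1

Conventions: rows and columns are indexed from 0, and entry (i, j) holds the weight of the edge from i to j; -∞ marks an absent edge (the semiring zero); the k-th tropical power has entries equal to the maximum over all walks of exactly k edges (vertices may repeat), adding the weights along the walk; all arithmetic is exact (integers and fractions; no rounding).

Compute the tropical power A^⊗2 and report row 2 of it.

A^⊗2:
  [-8, -6, -19, -13]
  [16, 18, 5, 3]
  [-∞, -13, -1, -∞]
  [-6, -4, -17, -1]
Answer: row 2 of A^⊗2 = [-∞, -13, -1, -∞]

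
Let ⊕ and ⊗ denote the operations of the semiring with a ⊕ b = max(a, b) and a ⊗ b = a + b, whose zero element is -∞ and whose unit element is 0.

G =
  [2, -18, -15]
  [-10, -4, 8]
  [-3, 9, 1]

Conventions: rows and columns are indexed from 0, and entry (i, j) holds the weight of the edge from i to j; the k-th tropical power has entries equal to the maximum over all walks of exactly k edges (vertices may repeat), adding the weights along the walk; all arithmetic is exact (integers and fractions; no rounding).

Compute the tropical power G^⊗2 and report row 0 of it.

G^⊗2:
  [4, -6, -10]
  [5, 17, 9]
  [-1, 10, 17]
Answer: row 0 of G^⊗2 = [4, -6, -10]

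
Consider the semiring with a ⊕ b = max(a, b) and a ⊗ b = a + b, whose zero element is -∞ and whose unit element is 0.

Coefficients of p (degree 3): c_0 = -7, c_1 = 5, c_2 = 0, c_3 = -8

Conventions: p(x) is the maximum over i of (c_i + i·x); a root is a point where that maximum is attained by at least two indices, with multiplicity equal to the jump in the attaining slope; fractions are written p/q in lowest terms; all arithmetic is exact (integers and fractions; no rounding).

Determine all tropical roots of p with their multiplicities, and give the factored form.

hull edge (i=0, c=-7) to (i=1, c=5): slope 12, span 1
hull edge (i=1, c=5) to (i=2, c=0): slope -5, span 1
hull edge (i=2, c=0) to (i=3, c=-8): slope -8, span 1
Factored form: p(x) = -8 ⊗ (x ⊕ (-12)) ⊗ (x ⊕ 5) ⊗ (x ⊕ 8)
Answer: roots = -12 (mult 1), 5 (mult 1), 8 (mult 1)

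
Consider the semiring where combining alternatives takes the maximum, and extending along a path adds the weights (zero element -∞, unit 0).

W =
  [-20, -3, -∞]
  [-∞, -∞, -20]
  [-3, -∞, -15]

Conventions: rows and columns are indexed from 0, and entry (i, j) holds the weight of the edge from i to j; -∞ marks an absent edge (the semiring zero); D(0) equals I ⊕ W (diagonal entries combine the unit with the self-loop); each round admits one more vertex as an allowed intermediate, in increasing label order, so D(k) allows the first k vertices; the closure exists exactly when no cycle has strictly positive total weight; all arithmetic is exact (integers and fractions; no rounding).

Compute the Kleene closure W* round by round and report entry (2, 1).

D(0):
  [0, -3, -∞]
  [-∞, 0, -20]
  [-3, -∞, 0]
D(1):
  [0, -3, -∞]
  [-∞, 0, -20]
  [-3, -6, 0]
D(2):
  [0, -3, -23]
  [-∞, 0, -20]
  [-3, -6, 0]
D(3):
  [0, -3, -23]
  [-23, 0, -20]
  [-3, -6, 0]
Answer: W*[2][1] = -6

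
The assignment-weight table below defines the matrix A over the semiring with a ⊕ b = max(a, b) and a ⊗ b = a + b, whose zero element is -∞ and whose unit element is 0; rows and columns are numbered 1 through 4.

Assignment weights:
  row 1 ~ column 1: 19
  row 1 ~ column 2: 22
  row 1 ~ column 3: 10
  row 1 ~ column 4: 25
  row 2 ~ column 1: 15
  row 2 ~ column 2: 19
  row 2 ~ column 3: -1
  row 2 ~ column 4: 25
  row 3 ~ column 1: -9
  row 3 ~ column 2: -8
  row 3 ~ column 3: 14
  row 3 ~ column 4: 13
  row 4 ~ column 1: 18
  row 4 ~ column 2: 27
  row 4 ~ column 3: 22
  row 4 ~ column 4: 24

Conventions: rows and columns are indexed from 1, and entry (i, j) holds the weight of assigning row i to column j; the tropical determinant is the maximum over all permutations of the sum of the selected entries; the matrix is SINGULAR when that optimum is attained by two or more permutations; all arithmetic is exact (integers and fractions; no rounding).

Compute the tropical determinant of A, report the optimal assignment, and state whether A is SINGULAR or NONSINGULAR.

σ = (1, 2, 3, 4): 19 + 19 + 14 + 24 = 76
σ = (1, 2, 4, 3): 19 + 19 + 13 + 22 = 73
σ = (1, 3, 2, 4): 19 + (-1) + (-8) + 24 = 34
σ = (1, 3, 4, 2): 19 + (-1) + 13 + 27 = 58
σ = (1, 4, 2, 3): 19 + 25 + (-8) + 22 = 58
σ = (1, 4, 3, 2): 19 + 25 + 14 + 27 = 85
σ = (2, 1, 3, 4): 22 + 15 + 14 + 24 = 75
σ = (2, 1, 4, 3): 22 + 15 + 13 + 22 = 72
σ = (2, 3, 1, 4): 22 + (-1) + (-9) + 24 = 36
σ = (2, 3, 4, 1): 22 + (-1) + 13 + 18 = 52
σ = (2, 4, 1, 3): 22 + 25 + (-9) + 22 = 60
σ = (2, 4, 3, 1): 22 + 25 + 14 + 18 = 79
σ = (3, 1, 2, 4): 10 + 15 + (-8) + 24 = 41
σ = (3, 1, 4, 2): 10 + 15 + 13 + 27 = 65
σ = (3, 2, 1, 4): 10 + 19 + (-9) + 24 = 44
σ = (3, 2, 4, 1): 10 + 19 + 13 + 18 = 60
σ = (3, 4, 1, 2): 10 + 25 + (-9) + 27 = 53
σ = (3, 4, 2, 1): 10 + 25 + (-8) + 18 = 45
σ = (4, 1, 2, 3): 25 + 15 + (-8) + 22 = 54
σ = (4, 1, 3, 2): 25 + 15 + 14 + 27 = 81
σ = (4, 2, 1, 3): 25 + 19 + (-9) + 22 = 57
σ = (4, 2, 3, 1): 25 + 19 + 14 + 18 = 76
σ = (4, 3, 1, 2): 25 + (-1) + (-9) + 27 = 42
σ = (4, 3, 2, 1): 25 + (-1) + (-8) + 18 = 34
Optimal value attained by: σ = (1, 4, 3, 2).
Answer: det⊕(A) = 85; verdict: NONSINGULAR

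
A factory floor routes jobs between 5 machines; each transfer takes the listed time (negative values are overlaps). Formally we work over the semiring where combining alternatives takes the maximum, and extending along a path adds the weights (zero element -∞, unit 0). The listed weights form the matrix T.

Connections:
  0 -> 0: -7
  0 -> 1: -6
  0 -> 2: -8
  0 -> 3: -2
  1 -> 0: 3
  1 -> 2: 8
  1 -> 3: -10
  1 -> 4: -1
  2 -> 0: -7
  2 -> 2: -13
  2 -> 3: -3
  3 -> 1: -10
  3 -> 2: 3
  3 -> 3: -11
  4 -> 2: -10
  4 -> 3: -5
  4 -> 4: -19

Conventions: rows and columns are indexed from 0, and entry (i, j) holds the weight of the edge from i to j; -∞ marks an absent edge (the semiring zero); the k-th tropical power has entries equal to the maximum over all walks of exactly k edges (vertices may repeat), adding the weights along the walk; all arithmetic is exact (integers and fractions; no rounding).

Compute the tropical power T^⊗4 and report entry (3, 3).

T^⊗2:
  [-3, -12, 2, -9, -7]
  [1, -3, -5, 5, -20]
  [-14, -13, 0, -9, -∞]
  [-4, -21, -2, 0, -11]
  [-17, -15, -2, -13, -38]
T^⊗3:
  [-5, -9, -4, -1, -13]
  [0, -5, 8, -1, -4]
  [-7, -19, -5, -3, -14]
  [-9, -10, 3, -5, -22]
  [-9, -23, -7, -5, -16]
T^⊗4:
  [-6, -11, 2, -7, -10]
  [1, -6, 3, 5, -6]
  [-12, -13, 0, -8, -20]
  [-4, -15, -2, 0, -11]
  [-14, -15, -2, -10, -24]
Key observation: the optimum is the walk 3->2->3->2->3, with weight 3 + (-3) + 3 + (-3) = 0.
Optimal value attained by: walk 3->2->3->2->3.
Answer: (T^⊗4)[3][3] = 0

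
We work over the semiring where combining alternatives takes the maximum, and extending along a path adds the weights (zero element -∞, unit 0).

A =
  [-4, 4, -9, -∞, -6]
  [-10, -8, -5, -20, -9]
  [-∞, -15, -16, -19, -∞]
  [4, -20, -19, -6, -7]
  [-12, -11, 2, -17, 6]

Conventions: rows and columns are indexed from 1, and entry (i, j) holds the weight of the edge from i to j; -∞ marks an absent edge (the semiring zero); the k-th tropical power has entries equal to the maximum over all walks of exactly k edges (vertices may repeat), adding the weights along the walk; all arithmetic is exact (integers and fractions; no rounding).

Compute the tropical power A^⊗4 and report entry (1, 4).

A^⊗2:
  [-6, 0, -1, -16, 0]
  [-14, -6, -7, -24, -3]
  [-15, -23, -20, -25, -24]
  [0, 8, -5, -12, -1]
  [-6, -5, 8, -11, 12]
A^⊗3:
  [-10, -2, 2, -17, 6]
  [-15, -10, -1, -20, 3]
  [-19, -11, -22, -31, -18]
  [-2, 4, 3, -12, 5]
  [0, 1, 14, -5, 18]
A^⊗4:
  [-6, -5, 8, -11, 12]
  [-9, -8, 5, -14, 9]
  [-21, -15, -16, -31, -12]
  [-6, 2, 7, -12, 11]
  [6, 7, 20, 1, 24]
Key observation: the optimum is the walk 1->5->5->5->4, with weight (-6) + 6 + 6 + (-17) = -11.
Optimal value attained by: walk 1->5->5->5->4.
Answer: (A^⊗4)[1][4] = -11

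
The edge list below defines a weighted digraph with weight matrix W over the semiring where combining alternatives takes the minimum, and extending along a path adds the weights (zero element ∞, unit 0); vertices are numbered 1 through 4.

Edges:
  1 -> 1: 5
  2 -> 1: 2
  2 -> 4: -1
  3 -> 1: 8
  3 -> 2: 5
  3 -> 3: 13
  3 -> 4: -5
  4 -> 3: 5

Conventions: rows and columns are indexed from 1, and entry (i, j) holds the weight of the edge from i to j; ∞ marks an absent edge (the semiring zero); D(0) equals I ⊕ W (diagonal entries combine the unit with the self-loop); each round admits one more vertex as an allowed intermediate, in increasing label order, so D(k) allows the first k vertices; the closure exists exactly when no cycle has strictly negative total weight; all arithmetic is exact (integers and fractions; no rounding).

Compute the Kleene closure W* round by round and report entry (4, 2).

D(0):
  [0, ∞, ∞, ∞]
  [2, 0, ∞, -1]
  [8, 5, 0, -5]
  [∞, ∞, 5, 0]
D(1):
  [0, ∞, ∞, ∞]
  [2, 0, ∞, -1]
  [8, 5, 0, -5]
  [∞, ∞, 5, 0]
D(2):
  [0, ∞, ∞, ∞]
  [2, 0, ∞, -1]
  [7, 5, 0, -5]
  [∞, ∞, 5, 0]
D(3):
  [0, ∞, ∞, ∞]
  [2, 0, ∞, -1]
  [7, 5, 0, -5]
  [12, 10, 5, 0]
D(4):
  [0, ∞, ∞, ∞]
  [2, 0, 4, -1]
  [7, 5, 0, -5]
  [12, 10, 5, 0]
Answer: W*[4][2] = 10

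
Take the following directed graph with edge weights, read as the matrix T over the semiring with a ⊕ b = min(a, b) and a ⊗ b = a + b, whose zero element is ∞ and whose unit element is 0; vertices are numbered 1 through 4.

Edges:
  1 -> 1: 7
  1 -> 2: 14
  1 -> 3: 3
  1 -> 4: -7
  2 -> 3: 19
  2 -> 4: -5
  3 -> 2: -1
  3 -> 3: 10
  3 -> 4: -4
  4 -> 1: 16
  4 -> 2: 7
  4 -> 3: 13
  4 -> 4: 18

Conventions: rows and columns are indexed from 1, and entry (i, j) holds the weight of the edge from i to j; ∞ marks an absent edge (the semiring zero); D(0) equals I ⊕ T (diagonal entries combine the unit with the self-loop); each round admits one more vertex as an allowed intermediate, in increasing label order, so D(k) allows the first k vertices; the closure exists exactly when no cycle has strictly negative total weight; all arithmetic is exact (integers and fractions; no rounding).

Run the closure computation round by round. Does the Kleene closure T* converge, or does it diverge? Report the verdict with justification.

D(0):
  [0, 14, 3, -7]
  [∞, 0, 19, -5]
  [∞, -1, 0, -4]
  [16, 7, 13, 0]
D(1):
  [0, 14, 3, -7]
  [∞, 0, 19, -5]
  [∞, -1, 0, -4]
  [16, 7, 13, 0]
D(2):
  [0, 14, 3, -7]
  [∞, 0, 19, -5]
  [∞, -1, 0, -6]
  [16, 7, 13, 0]
D(3):
  [0, 2, 3, -7]
  [∞, 0, 19, -5]
  [∞, -1, 0, -6]
  [16, 7, 13, 0]
D(4):
  [0, 0, 3, -7]
  [11, 0, 8, -5]
  [10, -1, 0, -6]
  [16, 7, 13, 0]
Key observation: every diagonal entry stays at the unit through all rounds, so no improving cycle exists.
Answer: CONVERGES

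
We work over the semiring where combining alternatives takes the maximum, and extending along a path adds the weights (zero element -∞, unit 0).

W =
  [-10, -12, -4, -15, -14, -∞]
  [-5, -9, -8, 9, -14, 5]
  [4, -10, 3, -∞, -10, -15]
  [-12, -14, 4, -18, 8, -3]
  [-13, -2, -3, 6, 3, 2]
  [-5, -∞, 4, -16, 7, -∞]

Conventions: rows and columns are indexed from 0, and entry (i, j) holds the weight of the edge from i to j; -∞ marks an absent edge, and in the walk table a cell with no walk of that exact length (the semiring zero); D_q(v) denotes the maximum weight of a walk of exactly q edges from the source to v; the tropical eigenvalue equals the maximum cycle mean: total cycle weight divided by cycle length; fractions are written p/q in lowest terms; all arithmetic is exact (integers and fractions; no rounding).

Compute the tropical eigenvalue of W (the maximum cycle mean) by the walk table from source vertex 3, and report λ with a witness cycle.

q=0: [-∞, -∞, -∞, 0, -∞, -∞]
q=1: [-12, -14, 4, -18, 8, -3]
q=2: [8, 6, 7, 14, 11, 10]
q=3: [11, 9, 18, 17, 22, 13]
q=4: [22, 20, 21, 28, 25, 24]
q=5: [25, 23, 32, 31, 36, 27]
q=6: [36, 34, 35, 42, 39, 38]
Optimal cycle mean attained by: cycle 3->4->3, total 8 + 6, length 2.
Answer: λ = 7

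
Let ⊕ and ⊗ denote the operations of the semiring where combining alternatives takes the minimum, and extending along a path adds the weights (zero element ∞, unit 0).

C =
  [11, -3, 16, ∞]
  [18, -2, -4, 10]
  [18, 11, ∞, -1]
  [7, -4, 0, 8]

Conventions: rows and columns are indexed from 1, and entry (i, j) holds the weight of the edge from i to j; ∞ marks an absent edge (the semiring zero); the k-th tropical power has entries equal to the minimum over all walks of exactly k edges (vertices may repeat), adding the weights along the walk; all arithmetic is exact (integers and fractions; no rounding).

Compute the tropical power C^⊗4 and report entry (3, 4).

C^⊗2:
  [15, -5, -7, 7]
  [14, -4, -6, -5]
  [6, -5, -1, 7]
  [14, -6, -8, -1]
C^⊗3:
  [11, -7, -9, -8]
  [2, -9, -8, -7]
  [13, -7, -9, -2]
  [6, -8, -10, -9]
C^⊗4:
  [-1, -12, -11, -10]
  [0, -11, -13, -9]
  [5, -9, -11, -10]
  [-2, -13, -12, -11]
Key observation: the optimum is the walk 3->4->2->3->4, with weight (-1) + (-4) + (-4) + (-1) = -10.
Optimal value attained by: walk 3->4->2->3->4.
Answer: (C^⊗4)[3][4] = -10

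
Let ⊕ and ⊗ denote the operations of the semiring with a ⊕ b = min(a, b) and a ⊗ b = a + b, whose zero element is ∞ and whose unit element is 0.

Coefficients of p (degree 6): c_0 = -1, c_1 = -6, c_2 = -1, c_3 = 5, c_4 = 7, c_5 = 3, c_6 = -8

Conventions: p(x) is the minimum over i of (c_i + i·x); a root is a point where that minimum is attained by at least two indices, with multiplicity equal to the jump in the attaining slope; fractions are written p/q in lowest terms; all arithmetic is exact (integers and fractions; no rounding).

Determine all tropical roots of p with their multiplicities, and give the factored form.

hull edge (i=0, c=-1) to (i=1, c=-6): slope -5, span 1
hull edge (i=1, c=-6) to (i=6, c=-8): slope -2/5, span 5
Factored form: p(x) = -8 ⊗ (x ⊕ 2/5) ⊗ (x ⊕ 2/5) ⊗ (x ⊕ 2/5) ⊗ (x ⊕ 2/5) ⊗ (x ⊕ 2/5) ⊗ (x ⊕ 5)
Answer: roots = 2/5 (mult 5), 5 (mult 1)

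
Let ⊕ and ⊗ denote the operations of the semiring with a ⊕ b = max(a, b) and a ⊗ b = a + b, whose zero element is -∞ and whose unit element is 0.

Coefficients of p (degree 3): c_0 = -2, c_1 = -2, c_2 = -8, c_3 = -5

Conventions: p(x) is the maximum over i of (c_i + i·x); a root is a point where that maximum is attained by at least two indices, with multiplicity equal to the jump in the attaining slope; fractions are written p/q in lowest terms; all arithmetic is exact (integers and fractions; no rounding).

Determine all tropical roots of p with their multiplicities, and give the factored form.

hull edge (i=0, c=-2) to (i=1, c=-2): slope 0, span 1
hull edge (i=1, c=-2) to (i=3, c=-5): slope -3/2, span 2
Factored form: p(x) = -5 ⊗ (x ⊕ 0) ⊗ (x ⊕ 3/2) ⊗ (x ⊕ 3/2)
Answer: roots = 0 (mult 1), 3/2 (mult 2)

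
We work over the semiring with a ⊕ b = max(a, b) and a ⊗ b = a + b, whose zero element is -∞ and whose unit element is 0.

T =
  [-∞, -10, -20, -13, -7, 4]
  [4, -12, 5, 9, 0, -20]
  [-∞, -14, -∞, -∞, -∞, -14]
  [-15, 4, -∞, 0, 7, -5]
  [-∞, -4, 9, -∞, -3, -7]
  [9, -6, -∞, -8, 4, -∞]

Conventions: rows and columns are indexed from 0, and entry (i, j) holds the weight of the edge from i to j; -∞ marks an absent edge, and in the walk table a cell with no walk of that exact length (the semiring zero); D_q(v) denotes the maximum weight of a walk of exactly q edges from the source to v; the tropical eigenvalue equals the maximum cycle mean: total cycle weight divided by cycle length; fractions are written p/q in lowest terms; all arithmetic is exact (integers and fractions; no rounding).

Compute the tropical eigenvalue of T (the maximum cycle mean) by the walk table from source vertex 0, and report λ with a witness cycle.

q=0: [0, -∞, -∞, -∞, -∞, -∞]
q=1: [-∞, -10, -20, -13, -7, 4]
q=2: [13, -2, 2, -1, 8, -14]
q=3: [2, 4, 17, 7, 6, 17]
q=4: [26, 11, 15, 13, 21, 6]
q=5: [15, 17, 30, 20, 20, 30]
q=6: [39, 24, 29, 26, 34, 19]
Optimal cycle mean attained by: cycle 0->5->0, total 4 + 9, length 2.
Answer: λ = 13/2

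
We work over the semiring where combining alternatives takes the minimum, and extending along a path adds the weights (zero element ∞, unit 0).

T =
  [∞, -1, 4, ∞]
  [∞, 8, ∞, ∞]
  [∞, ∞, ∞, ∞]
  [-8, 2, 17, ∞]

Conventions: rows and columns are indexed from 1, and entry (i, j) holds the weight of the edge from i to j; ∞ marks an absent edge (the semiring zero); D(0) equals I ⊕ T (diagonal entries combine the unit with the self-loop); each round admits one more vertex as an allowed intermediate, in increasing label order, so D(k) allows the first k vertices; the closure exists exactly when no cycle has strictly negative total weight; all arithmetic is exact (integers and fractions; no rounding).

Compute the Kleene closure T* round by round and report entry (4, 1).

D(0):
  [0, -1, 4, ∞]
  [∞, 0, ∞, ∞]
  [∞, ∞, 0, ∞]
  [-8, 2, 17, 0]
D(1):
  [0, -1, 4, ∞]
  [∞, 0, ∞, ∞]
  [∞, ∞, 0, ∞]
  [-8, -9, -4, 0]
D(2):
  [0, -1, 4, ∞]
  [∞, 0, ∞, ∞]
  [∞, ∞, 0, ∞]
  [-8, -9, -4, 0]
D(3):
  [0, -1, 4, ∞]
  [∞, 0, ∞, ∞]
  [∞, ∞, 0, ∞]
  [-8, -9, -4, 0]
D(4):
  [0, -1, 4, ∞]
  [∞, 0, ∞, ∞]
  [∞, ∞, 0, ∞]
  [-8, -9, -4, 0]
Answer: T*[4][1] = -8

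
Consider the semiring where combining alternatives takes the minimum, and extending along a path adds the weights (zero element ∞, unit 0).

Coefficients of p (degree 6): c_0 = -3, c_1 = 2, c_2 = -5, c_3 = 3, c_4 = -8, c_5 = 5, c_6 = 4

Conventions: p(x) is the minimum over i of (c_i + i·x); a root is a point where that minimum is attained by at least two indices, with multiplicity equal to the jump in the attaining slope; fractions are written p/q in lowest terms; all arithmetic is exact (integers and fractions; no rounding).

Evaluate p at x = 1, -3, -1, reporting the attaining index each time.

p(1) = min(-3+0·1=-3, 2+1·1=3, -5+2·1=-3, 3+3·1=6, -8+4·1=-4, 5+5·1=10, 4+6·1=10) = -4 (attained by i=4)
p(-3) = min(-3+0·(-3)=-3, 2+1·(-3)=-1, -5+2·(-3)=-11, 3+3·(-3)=-6, -8+4·(-3)=-20, 5+5·(-3)=-10, 4+6·(-3)=-14) = -20 (attained by i=4)
p(-1) = min(-3+0·(-1)=-3, 2+1·(-1)=1, -5+2·(-1)=-7, 3+3·(-1)=0, -8+4·(-1)=-12, 5+5·(-1)=0, 4+6·(-1)=-2) = -12 (attained by i=4)
Answer: p(1) = -4; p(-3) = -20; p(-1) = -12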